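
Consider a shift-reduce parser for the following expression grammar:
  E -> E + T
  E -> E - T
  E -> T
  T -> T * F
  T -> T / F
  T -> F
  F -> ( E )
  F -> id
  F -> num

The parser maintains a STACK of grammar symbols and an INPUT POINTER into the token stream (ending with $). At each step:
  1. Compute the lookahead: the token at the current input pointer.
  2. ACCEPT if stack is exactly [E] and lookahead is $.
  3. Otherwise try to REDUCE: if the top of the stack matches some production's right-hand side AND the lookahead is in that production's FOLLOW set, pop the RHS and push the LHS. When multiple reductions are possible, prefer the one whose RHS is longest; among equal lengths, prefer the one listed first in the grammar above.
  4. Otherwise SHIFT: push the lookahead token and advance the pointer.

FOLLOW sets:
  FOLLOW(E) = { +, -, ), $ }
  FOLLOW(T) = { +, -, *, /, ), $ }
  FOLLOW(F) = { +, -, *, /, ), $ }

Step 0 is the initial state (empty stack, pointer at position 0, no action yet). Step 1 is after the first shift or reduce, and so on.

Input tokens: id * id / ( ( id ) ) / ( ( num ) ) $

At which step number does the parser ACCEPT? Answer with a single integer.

Step 1: shift id. Stack=[id] ptr=1 lookahead=* remaining=[* id / ( ( id ) ) / ( ( num ) ) $]
Step 2: reduce F->id. Stack=[F] ptr=1 lookahead=* remaining=[* id / ( ( id ) ) / ( ( num ) ) $]
Step 3: reduce T->F. Stack=[T] ptr=1 lookahead=* remaining=[* id / ( ( id ) ) / ( ( num ) ) $]
Step 4: shift *. Stack=[T *] ptr=2 lookahead=id remaining=[id / ( ( id ) ) / ( ( num ) ) $]
Step 5: shift id. Stack=[T * id] ptr=3 lookahead=/ remaining=[/ ( ( id ) ) / ( ( num ) ) $]
Step 6: reduce F->id. Stack=[T * F] ptr=3 lookahead=/ remaining=[/ ( ( id ) ) / ( ( num ) ) $]
Step 7: reduce T->T * F. Stack=[T] ptr=3 lookahead=/ remaining=[/ ( ( id ) ) / ( ( num ) ) $]
Step 8: shift /. Stack=[T /] ptr=4 lookahead=( remaining=[( ( id ) ) / ( ( num ) ) $]
Step 9: shift (. Stack=[T / (] ptr=5 lookahead=( remaining=[( id ) ) / ( ( num ) ) $]
Step 10: shift (. Stack=[T / ( (] ptr=6 lookahead=id remaining=[id ) ) / ( ( num ) ) $]
Step 11: shift id. Stack=[T / ( ( id] ptr=7 lookahead=) remaining=[) ) / ( ( num ) ) $]
Step 12: reduce F->id. Stack=[T / ( ( F] ptr=7 lookahead=) remaining=[) ) / ( ( num ) ) $]
Step 13: reduce T->F. Stack=[T / ( ( T] ptr=7 lookahead=) remaining=[) ) / ( ( num ) ) $]
Step 14: reduce E->T. Stack=[T / ( ( E] ptr=7 lookahead=) remaining=[) ) / ( ( num ) ) $]
Step 15: shift ). Stack=[T / ( ( E )] ptr=8 lookahead=) remaining=[) / ( ( num ) ) $]
Step 16: reduce F->( E ). Stack=[T / ( F] ptr=8 lookahead=) remaining=[) / ( ( num ) ) $]
Step 17: reduce T->F. Stack=[T / ( T] ptr=8 lookahead=) remaining=[) / ( ( num ) ) $]
Step 18: reduce E->T. Stack=[T / ( E] ptr=8 lookahead=) remaining=[) / ( ( num ) ) $]
Step 19: shift ). Stack=[T / ( E )] ptr=9 lookahead=/ remaining=[/ ( ( num ) ) $]
Step 20: reduce F->( E ). Stack=[T / F] ptr=9 lookahead=/ remaining=[/ ( ( num ) ) $]
Step 21: reduce T->T / F. Stack=[T] ptr=9 lookahead=/ remaining=[/ ( ( num ) ) $]
Step 22: shift /. Stack=[T /] ptr=10 lookahead=( remaining=[( ( num ) ) $]
Step 23: shift (. Stack=[T / (] ptr=11 lookahead=( remaining=[( num ) ) $]
Step 24: shift (. Stack=[T / ( (] ptr=12 lookahead=num remaining=[num ) ) $]
Step 25: shift num. Stack=[T / ( ( num] ptr=13 lookahead=) remaining=[) ) $]
Step 26: reduce F->num. Stack=[T / ( ( F] ptr=13 lookahead=) remaining=[) ) $]
Step 27: reduce T->F. Stack=[T / ( ( T] ptr=13 lookahead=) remaining=[) ) $]
Step 28: reduce E->T. Stack=[T / ( ( E] ptr=13 lookahead=) remaining=[) ) $]
Step 29: shift ). Stack=[T / ( ( E )] ptr=14 lookahead=) remaining=[) $]
Step 30: reduce F->( E ). Stack=[T / ( F] ptr=14 lookahead=) remaining=[) $]
Step 31: reduce T->F. Stack=[T / ( T] ptr=14 lookahead=) remaining=[) $]
Step 32: reduce E->T. Stack=[T / ( E] ptr=14 lookahead=) remaining=[) $]
Step 33: shift ). Stack=[T / ( E )] ptr=15 lookahead=$ remaining=[$]
Step 34: reduce F->( E ). Stack=[T / F] ptr=15 lookahead=$ remaining=[$]
Step 35: reduce T->T / F. Stack=[T] ptr=15 lookahead=$ remaining=[$]
Step 36: reduce E->T. Stack=[E] ptr=15 lookahead=$ remaining=[$]
Step 37: accept. Stack=[E] ptr=15 lookahead=$ remaining=[$]

Answer: 37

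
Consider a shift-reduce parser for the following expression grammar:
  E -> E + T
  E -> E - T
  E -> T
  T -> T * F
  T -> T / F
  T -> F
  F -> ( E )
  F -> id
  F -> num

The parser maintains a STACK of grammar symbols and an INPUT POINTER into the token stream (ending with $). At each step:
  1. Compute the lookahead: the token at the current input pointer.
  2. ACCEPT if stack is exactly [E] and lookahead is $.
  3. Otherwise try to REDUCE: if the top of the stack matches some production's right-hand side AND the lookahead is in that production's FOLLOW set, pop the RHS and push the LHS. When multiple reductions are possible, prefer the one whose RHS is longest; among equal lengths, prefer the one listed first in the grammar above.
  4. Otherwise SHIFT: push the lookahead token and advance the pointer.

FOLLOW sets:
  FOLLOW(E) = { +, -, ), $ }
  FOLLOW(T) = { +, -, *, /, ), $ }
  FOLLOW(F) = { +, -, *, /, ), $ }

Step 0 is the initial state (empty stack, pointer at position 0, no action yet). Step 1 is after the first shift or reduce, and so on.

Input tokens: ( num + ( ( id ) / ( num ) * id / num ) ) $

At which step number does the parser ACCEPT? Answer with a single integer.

Answer: 42

Derivation:
Step 1: shift (. Stack=[(] ptr=1 lookahead=num remaining=[num + ( ( id ) / ( num ) * id / num ) ) $]
Step 2: shift num. Stack=[( num] ptr=2 lookahead=+ remaining=[+ ( ( id ) / ( num ) * id / num ) ) $]
Step 3: reduce F->num. Stack=[( F] ptr=2 lookahead=+ remaining=[+ ( ( id ) / ( num ) * id / num ) ) $]
Step 4: reduce T->F. Stack=[( T] ptr=2 lookahead=+ remaining=[+ ( ( id ) / ( num ) * id / num ) ) $]
Step 5: reduce E->T. Stack=[( E] ptr=2 lookahead=+ remaining=[+ ( ( id ) / ( num ) * id / num ) ) $]
Step 6: shift +. Stack=[( E +] ptr=3 lookahead=( remaining=[( ( id ) / ( num ) * id / num ) ) $]
Step 7: shift (. Stack=[( E + (] ptr=4 lookahead=( remaining=[( id ) / ( num ) * id / num ) ) $]
Step 8: shift (. Stack=[( E + ( (] ptr=5 lookahead=id remaining=[id ) / ( num ) * id / num ) ) $]
Step 9: shift id. Stack=[( E + ( ( id] ptr=6 lookahead=) remaining=[) / ( num ) * id / num ) ) $]
Step 10: reduce F->id. Stack=[( E + ( ( F] ptr=6 lookahead=) remaining=[) / ( num ) * id / num ) ) $]
Step 11: reduce T->F. Stack=[( E + ( ( T] ptr=6 lookahead=) remaining=[) / ( num ) * id / num ) ) $]
Step 12: reduce E->T. Stack=[( E + ( ( E] ptr=6 lookahead=) remaining=[) / ( num ) * id / num ) ) $]
Step 13: shift ). Stack=[( E + ( ( E )] ptr=7 lookahead=/ remaining=[/ ( num ) * id / num ) ) $]
Step 14: reduce F->( E ). Stack=[( E + ( F] ptr=7 lookahead=/ remaining=[/ ( num ) * id / num ) ) $]
Step 15: reduce T->F. Stack=[( E + ( T] ptr=7 lookahead=/ remaining=[/ ( num ) * id / num ) ) $]
Step 16: shift /. Stack=[( E + ( T /] ptr=8 lookahead=( remaining=[( num ) * id / num ) ) $]
Step 17: shift (. Stack=[( E + ( T / (] ptr=9 lookahead=num remaining=[num ) * id / num ) ) $]
Step 18: shift num. Stack=[( E + ( T / ( num] ptr=10 lookahead=) remaining=[) * id / num ) ) $]
Step 19: reduce F->num. Stack=[( E + ( T / ( F] ptr=10 lookahead=) remaining=[) * id / num ) ) $]
Step 20: reduce T->F. Stack=[( E + ( T / ( T] ptr=10 lookahead=) remaining=[) * id / num ) ) $]
Step 21: reduce E->T. Stack=[( E + ( T / ( E] ptr=10 lookahead=) remaining=[) * id / num ) ) $]
Step 22: shift ). Stack=[( E + ( T / ( E )] ptr=11 lookahead=* remaining=[* id / num ) ) $]
Step 23: reduce F->( E ). Stack=[( E + ( T / F] ptr=11 lookahead=* remaining=[* id / num ) ) $]
Step 24: reduce T->T / F. Stack=[( E + ( T] ptr=11 lookahead=* remaining=[* id / num ) ) $]
Step 25: shift *. Stack=[( E + ( T *] ptr=12 lookahead=id remaining=[id / num ) ) $]
Step 26: shift id. Stack=[( E + ( T * id] ptr=13 lookahead=/ remaining=[/ num ) ) $]
Step 27: reduce F->id. Stack=[( E + ( T * F] ptr=13 lookahead=/ remaining=[/ num ) ) $]
Step 28: reduce T->T * F. Stack=[( E + ( T] ptr=13 lookahead=/ remaining=[/ num ) ) $]
Step 29: shift /. Stack=[( E + ( T /] ptr=14 lookahead=num remaining=[num ) ) $]
Step 30: shift num. Stack=[( E + ( T / num] ptr=15 lookahead=) remaining=[) ) $]
Step 31: reduce F->num. Stack=[( E + ( T / F] ptr=15 lookahead=) remaining=[) ) $]
Step 32: reduce T->T / F. Stack=[( E + ( T] ptr=15 lookahead=) remaining=[) ) $]
Step 33: reduce E->T. Stack=[( E + ( E] ptr=15 lookahead=) remaining=[) ) $]
Step 34: shift ). Stack=[( E + ( E )] ptr=16 lookahead=) remaining=[) $]
Step 35: reduce F->( E ). Stack=[( E + F] ptr=16 lookahead=) remaining=[) $]
Step 36: reduce T->F. Stack=[( E + T] ptr=16 lookahead=) remaining=[) $]
Step 37: reduce E->E + T. Stack=[( E] ptr=16 lookahead=) remaining=[) $]
Step 38: shift ). Stack=[( E )] ptr=17 lookahead=$ remaining=[$]
Step 39: reduce F->( E ). Stack=[F] ptr=17 lookahead=$ remaining=[$]
Step 40: reduce T->F. Stack=[T] ptr=17 lookahead=$ remaining=[$]
Step 41: reduce E->T. Stack=[E] ptr=17 lookahead=$ remaining=[$]
Step 42: accept. Stack=[E] ptr=17 lookahead=$ remaining=[$]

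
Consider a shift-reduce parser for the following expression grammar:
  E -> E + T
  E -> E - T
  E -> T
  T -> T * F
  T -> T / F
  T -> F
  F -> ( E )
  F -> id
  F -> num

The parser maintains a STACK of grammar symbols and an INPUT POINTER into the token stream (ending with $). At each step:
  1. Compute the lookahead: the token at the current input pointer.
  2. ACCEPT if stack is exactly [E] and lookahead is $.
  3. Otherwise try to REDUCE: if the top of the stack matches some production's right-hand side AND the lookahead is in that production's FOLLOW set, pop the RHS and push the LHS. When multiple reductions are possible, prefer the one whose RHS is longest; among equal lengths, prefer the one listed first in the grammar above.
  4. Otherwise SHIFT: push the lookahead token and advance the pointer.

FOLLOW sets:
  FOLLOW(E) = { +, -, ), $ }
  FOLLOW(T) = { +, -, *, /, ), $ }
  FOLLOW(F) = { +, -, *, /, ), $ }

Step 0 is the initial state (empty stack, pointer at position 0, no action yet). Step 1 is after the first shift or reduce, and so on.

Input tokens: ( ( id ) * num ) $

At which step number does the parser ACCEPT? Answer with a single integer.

Answer: 19

Derivation:
Step 1: shift (. Stack=[(] ptr=1 lookahead=( remaining=[( id ) * num ) $]
Step 2: shift (. Stack=[( (] ptr=2 lookahead=id remaining=[id ) * num ) $]
Step 3: shift id. Stack=[( ( id] ptr=3 lookahead=) remaining=[) * num ) $]
Step 4: reduce F->id. Stack=[( ( F] ptr=3 lookahead=) remaining=[) * num ) $]
Step 5: reduce T->F. Stack=[( ( T] ptr=3 lookahead=) remaining=[) * num ) $]
Step 6: reduce E->T. Stack=[( ( E] ptr=3 lookahead=) remaining=[) * num ) $]
Step 7: shift ). Stack=[( ( E )] ptr=4 lookahead=* remaining=[* num ) $]
Step 8: reduce F->( E ). Stack=[( F] ptr=4 lookahead=* remaining=[* num ) $]
Step 9: reduce T->F. Stack=[( T] ptr=4 lookahead=* remaining=[* num ) $]
Step 10: shift *. Stack=[( T *] ptr=5 lookahead=num remaining=[num ) $]
Step 11: shift num. Stack=[( T * num] ptr=6 lookahead=) remaining=[) $]
Step 12: reduce F->num. Stack=[( T * F] ptr=6 lookahead=) remaining=[) $]
Step 13: reduce T->T * F. Stack=[( T] ptr=6 lookahead=) remaining=[) $]
Step 14: reduce E->T. Stack=[( E] ptr=6 lookahead=) remaining=[) $]
Step 15: shift ). Stack=[( E )] ptr=7 lookahead=$ remaining=[$]
Step 16: reduce F->( E ). Stack=[F] ptr=7 lookahead=$ remaining=[$]
Step 17: reduce T->F. Stack=[T] ptr=7 lookahead=$ remaining=[$]
Step 18: reduce E->T. Stack=[E] ptr=7 lookahead=$ remaining=[$]
Step 19: accept. Stack=[E] ptr=7 lookahead=$ remaining=[$]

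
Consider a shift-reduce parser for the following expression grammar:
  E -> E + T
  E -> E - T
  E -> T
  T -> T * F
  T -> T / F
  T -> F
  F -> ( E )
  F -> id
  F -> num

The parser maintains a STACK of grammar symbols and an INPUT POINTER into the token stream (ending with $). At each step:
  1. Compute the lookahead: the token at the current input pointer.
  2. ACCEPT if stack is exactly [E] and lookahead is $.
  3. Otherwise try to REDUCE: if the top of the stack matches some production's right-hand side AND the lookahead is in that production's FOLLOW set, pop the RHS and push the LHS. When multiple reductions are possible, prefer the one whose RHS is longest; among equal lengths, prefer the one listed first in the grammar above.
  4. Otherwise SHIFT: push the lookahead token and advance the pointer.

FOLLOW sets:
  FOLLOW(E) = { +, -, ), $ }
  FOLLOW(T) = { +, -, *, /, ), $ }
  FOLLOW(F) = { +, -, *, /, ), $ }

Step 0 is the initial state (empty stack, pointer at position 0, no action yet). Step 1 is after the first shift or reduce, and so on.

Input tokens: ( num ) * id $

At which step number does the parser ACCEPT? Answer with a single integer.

Step 1: shift (. Stack=[(] ptr=1 lookahead=num remaining=[num ) * id $]
Step 2: shift num. Stack=[( num] ptr=2 lookahead=) remaining=[) * id $]
Step 3: reduce F->num. Stack=[( F] ptr=2 lookahead=) remaining=[) * id $]
Step 4: reduce T->F. Stack=[( T] ptr=2 lookahead=) remaining=[) * id $]
Step 5: reduce E->T. Stack=[( E] ptr=2 lookahead=) remaining=[) * id $]
Step 6: shift ). Stack=[( E )] ptr=3 lookahead=* remaining=[* id $]
Step 7: reduce F->( E ). Stack=[F] ptr=3 lookahead=* remaining=[* id $]
Step 8: reduce T->F. Stack=[T] ptr=3 lookahead=* remaining=[* id $]
Step 9: shift *. Stack=[T *] ptr=4 lookahead=id remaining=[id $]
Step 10: shift id. Stack=[T * id] ptr=5 lookahead=$ remaining=[$]
Step 11: reduce F->id. Stack=[T * F] ptr=5 lookahead=$ remaining=[$]
Step 12: reduce T->T * F. Stack=[T] ptr=5 lookahead=$ remaining=[$]
Step 13: reduce E->T. Stack=[E] ptr=5 lookahead=$ remaining=[$]
Step 14: accept. Stack=[E] ptr=5 lookahead=$ remaining=[$]

Answer: 14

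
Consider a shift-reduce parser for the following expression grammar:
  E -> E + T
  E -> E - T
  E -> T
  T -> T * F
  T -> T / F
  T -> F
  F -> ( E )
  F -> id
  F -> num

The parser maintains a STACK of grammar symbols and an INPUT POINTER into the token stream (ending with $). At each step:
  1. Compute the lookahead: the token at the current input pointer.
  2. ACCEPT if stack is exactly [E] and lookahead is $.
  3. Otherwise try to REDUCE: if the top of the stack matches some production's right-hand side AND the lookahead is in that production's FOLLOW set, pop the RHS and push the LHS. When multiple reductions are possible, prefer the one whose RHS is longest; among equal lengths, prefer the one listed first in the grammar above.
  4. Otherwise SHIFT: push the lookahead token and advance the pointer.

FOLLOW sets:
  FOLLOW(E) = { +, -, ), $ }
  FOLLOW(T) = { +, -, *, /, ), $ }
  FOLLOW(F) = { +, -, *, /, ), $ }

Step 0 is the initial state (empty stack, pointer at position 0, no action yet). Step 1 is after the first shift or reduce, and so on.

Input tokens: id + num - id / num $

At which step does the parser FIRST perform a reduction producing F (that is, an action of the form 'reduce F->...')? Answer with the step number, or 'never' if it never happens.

Answer: 2

Derivation:
Step 1: shift id. Stack=[id] ptr=1 lookahead=+ remaining=[+ num - id / num $]
Step 2: reduce F->id. Stack=[F] ptr=1 lookahead=+ remaining=[+ num - id / num $]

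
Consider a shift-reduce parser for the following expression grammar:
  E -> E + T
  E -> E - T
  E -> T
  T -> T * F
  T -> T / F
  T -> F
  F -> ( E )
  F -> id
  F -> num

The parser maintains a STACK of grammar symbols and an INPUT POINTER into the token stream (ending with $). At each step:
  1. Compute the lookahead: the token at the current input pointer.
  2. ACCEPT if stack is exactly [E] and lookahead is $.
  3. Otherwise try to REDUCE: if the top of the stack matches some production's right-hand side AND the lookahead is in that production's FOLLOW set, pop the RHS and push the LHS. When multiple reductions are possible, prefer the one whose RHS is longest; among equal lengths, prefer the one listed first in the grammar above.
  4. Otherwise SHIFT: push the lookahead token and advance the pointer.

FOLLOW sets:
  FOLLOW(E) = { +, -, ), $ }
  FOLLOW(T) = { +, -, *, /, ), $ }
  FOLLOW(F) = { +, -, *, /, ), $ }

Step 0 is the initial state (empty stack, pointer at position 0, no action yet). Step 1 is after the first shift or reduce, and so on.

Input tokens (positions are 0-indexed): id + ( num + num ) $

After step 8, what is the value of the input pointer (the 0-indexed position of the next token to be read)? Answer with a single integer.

Step 1: shift id. Stack=[id] ptr=1 lookahead=+ remaining=[+ ( num + num ) $]
Step 2: reduce F->id. Stack=[F] ptr=1 lookahead=+ remaining=[+ ( num + num ) $]
Step 3: reduce T->F. Stack=[T] ptr=1 lookahead=+ remaining=[+ ( num + num ) $]
Step 4: reduce E->T. Stack=[E] ptr=1 lookahead=+ remaining=[+ ( num + num ) $]
Step 5: shift +. Stack=[E +] ptr=2 lookahead=( remaining=[( num + num ) $]
Step 6: shift (. Stack=[E + (] ptr=3 lookahead=num remaining=[num + num ) $]
Step 7: shift num. Stack=[E + ( num] ptr=4 lookahead=+ remaining=[+ num ) $]
Step 8: reduce F->num. Stack=[E + ( F] ptr=4 lookahead=+ remaining=[+ num ) $]

Answer: 4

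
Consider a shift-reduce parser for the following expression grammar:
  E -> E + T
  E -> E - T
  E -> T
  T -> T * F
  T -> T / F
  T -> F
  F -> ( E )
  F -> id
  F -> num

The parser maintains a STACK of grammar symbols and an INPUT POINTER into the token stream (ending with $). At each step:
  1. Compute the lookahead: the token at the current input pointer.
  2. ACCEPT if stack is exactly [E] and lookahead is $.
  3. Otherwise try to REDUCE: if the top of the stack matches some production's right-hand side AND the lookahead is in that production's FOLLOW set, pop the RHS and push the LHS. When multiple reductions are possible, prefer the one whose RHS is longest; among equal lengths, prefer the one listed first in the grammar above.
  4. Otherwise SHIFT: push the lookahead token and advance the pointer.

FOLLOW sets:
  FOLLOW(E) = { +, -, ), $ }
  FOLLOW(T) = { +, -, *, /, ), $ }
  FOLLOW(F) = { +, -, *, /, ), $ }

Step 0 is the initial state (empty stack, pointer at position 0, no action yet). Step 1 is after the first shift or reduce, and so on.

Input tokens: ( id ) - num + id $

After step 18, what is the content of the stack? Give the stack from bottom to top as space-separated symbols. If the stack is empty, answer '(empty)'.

Answer: E + T

Derivation:
Step 1: shift (. Stack=[(] ptr=1 lookahead=id remaining=[id ) - num + id $]
Step 2: shift id. Stack=[( id] ptr=2 lookahead=) remaining=[) - num + id $]
Step 3: reduce F->id. Stack=[( F] ptr=2 lookahead=) remaining=[) - num + id $]
Step 4: reduce T->F. Stack=[( T] ptr=2 lookahead=) remaining=[) - num + id $]
Step 5: reduce E->T. Stack=[( E] ptr=2 lookahead=) remaining=[) - num + id $]
Step 6: shift ). Stack=[( E )] ptr=3 lookahead=- remaining=[- num + id $]
Step 7: reduce F->( E ). Stack=[F] ptr=3 lookahead=- remaining=[- num + id $]
Step 8: reduce T->F. Stack=[T] ptr=3 lookahead=- remaining=[- num + id $]
Step 9: reduce E->T. Stack=[E] ptr=3 lookahead=- remaining=[- num + id $]
Step 10: shift -. Stack=[E -] ptr=4 lookahead=num remaining=[num + id $]
Step 11: shift num. Stack=[E - num] ptr=5 lookahead=+ remaining=[+ id $]
Step 12: reduce F->num. Stack=[E - F] ptr=5 lookahead=+ remaining=[+ id $]
Step 13: reduce T->F. Stack=[E - T] ptr=5 lookahead=+ remaining=[+ id $]
Step 14: reduce E->E - T. Stack=[E] ptr=5 lookahead=+ remaining=[+ id $]
Step 15: shift +. Stack=[E +] ptr=6 lookahead=id remaining=[id $]
Step 16: shift id. Stack=[E + id] ptr=7 lookahead=$ remaining=[$]
Step 17: reduce F->id. Stack=[E + F] ptr=7 lookahead=$ remaining=[$]
Step 18: reduce T->F. Stack=[E + T] ptr=7 lookahead=$ remaining=[$]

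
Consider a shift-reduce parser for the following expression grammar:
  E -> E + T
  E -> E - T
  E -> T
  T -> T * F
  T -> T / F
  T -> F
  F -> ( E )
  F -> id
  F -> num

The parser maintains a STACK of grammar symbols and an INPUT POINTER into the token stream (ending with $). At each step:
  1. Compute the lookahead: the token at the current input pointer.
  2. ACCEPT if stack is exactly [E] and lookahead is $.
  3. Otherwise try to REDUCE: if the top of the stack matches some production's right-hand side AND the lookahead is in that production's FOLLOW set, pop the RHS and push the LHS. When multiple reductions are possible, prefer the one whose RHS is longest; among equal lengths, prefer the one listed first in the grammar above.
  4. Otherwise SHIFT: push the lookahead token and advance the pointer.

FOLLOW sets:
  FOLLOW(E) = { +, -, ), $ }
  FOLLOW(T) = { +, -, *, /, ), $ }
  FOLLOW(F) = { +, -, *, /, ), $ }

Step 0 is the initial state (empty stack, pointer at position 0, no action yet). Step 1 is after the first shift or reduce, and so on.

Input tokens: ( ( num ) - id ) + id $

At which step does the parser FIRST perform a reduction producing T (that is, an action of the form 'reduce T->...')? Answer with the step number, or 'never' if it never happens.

Answer: 5

Derivation:
Step 1: shift (. Stack=[(] ptr=1 lookahead=( remaining=[( num ) - id ) + id $]
Step 2: shift (. Stack=[( (] ptr=2 lookahead=num remaining=[num ) - id ) + id $]
Step 3: shift num. Stack=[( ( num] ptr=3 lookahead=) remaining=[) - id ) + id $]
Step 4: reduce F->num. Stack=[( ( F] ptr=3 lookahead=) remaining=[) - id ) + id $]
Step 5: reduce T->F. Stack=[( ( T] ptr=3 lookahead=) remaining=[) - id ) + id $]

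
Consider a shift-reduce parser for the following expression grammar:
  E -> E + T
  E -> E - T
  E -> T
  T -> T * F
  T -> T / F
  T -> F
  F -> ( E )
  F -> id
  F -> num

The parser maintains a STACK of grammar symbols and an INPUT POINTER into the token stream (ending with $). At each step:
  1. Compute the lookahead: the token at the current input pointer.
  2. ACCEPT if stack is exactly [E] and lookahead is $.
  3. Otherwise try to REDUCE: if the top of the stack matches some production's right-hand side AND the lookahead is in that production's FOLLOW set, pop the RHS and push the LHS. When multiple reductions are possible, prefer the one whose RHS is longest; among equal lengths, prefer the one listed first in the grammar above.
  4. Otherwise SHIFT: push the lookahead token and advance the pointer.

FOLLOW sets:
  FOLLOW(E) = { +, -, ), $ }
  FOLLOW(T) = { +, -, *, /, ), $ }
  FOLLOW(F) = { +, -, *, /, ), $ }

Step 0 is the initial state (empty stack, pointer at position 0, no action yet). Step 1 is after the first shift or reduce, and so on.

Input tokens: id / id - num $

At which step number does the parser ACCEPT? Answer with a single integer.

Answer: 14

Derivation:
Step 1: shift id. Stack=[id] ptr=1 lookahead=/ remaining=[/ id - num $]
Step 2: reduce F->id. Stack=[F] ptr=1 lookahead=/ remaining=[/ id - num $]
Step 3: reduce T->F. Stack=[T] ptr=1 lookahead=/ remaining=[/ id - num $]
Step 4: shift /. Stack=[T /] ptr=2 lookahead=id remaining=[id - num $]
Step 5: shift id. Stack=[T / id] ptr=3 lookahead=- remaining=[- num $]
Step 6: reduce F->id. Stack=[T / F] ptr=3 lookahead=- remaining=[- num $]
Step 7: reduce T->T / F. Stack=[T] ptr=3 lookahead=- remaining=[- num $]
Step 8: reduce E->T. Stack=[E] ptr=3 lookahead=- remaining=[- num $]
Step 9: shift -. Stack=[E -] ptr=4 lookahead=num remaining=[num $]
Step 10: shift num. Stack=[E - num] ptr=5 lookahead=$ remaining=[$]
Step 11: reduce F->num. Stack=[E - F] ptr=5 lookahead=$ remaining=[$]
Step 12: reduce T->F. Stack=[E - T] ptr=5 lookahead=$ remaining=[$]
Step 13: reduce E->E - T. Stack=[E] ptr=5 lookahead=$ remaining=[$]
Step 14: accept. Stack=[E] ptr=5 lookahead=$ remaining=[$]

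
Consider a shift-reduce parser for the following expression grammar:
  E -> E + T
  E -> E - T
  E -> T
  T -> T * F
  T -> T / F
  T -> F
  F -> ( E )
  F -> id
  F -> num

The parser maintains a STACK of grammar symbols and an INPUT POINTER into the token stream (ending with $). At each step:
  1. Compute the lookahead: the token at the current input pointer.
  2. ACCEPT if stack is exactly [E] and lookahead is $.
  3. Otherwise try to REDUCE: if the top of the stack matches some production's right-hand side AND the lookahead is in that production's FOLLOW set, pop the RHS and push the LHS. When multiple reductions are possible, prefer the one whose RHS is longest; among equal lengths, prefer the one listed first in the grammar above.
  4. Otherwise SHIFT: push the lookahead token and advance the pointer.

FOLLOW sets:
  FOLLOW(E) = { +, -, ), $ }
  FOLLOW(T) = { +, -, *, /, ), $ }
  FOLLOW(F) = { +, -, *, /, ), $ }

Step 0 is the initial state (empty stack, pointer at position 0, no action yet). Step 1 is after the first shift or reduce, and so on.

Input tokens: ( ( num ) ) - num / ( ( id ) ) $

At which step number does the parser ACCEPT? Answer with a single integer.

Answer: 34

Derivation:
Step 1: shift (. Stack=[(] ptr=1 lookahead=( remaining=[( num ) ) - num / ( ( id ) ) $]
Step 2: shift (. Stack=[( (] ptr=2 lookahead=num remaining=[num ) ) - num / ( ( id ) ) $]
Step 3: shift num. Stack=[( ( num] ptr=3 lookahead=) remaining=[) ) - num / ( ( id ) ) $]
Step 4: reduce F->num. Stack=[( ( F] ptr=3 lookahead=) remaining=[) ) - num / ( ( id ) ) $]
Step 5: reduce T->F. Stack=[( ( T] ptr=3 lookahead=) remaining=[) ) - num / ( ( id ) ) $]
Step 6: reduce E->T. Stack=[( ( E] ptr=3 lookahead=) remaining=[) ) - num / ( ( id ) ) $]
Step 7: shift ). Stack=[( ( E )] ptr=4 lookahead=) remaining=[) - num / ( ( id ) ) $]
Step 8: reduce F->( E ). Stack=[( F] ptr=4 lookahead=) remaining=[) - num / ( ( id ) ) $]
Step 9: reduce T->F. Stack=[( T] ptr=4 lookahead=) remaining=[) - num / ( ( id ) ) $]
Step 10: reduce E->T. Stack=[( E] ptr=4 lookahead=) remaining=[) - num / ( ( id ) ) $]
Step 11: shift ). Stack=[( E )] ptr=5 lookahead=- remaining=[- num / ( ( id ) ) $]
Step 12: reduce F->( E ). Stack=[F] ptr=5 lookahead=- remaining=[- num / ( ( id ) ) $]
Step 13: reduce T->F. Stack=[T] ptr=5 lookahead=- remaining=[- num / ( ( id ) ) $]
Step 14: reduce E->T. Stack=[E] ptr=5 lookahead=- remaining=[- num / ( ( id ) ) $]
Step 15: shift -. Stack=[E -] ptr=6 lookahead=num remaining=[num / ( ( id ) ) $]
Step 16: shift num. Stack=[E - num] ptr=7 lookahead=/ remaining=[/ ( ( id ) ) $]
Step 17: reduce F->num. Stack=[E - F] ptr=7 lookahead=/ remaining=[/ ( ( id ) ) $]
Step 18: reduce T->F. Stack=[E - T] ptr=7 lookahead=/ remaining=[/ ( ( id ) ) $]
Step 19: shift /. Stack=[E - T /] ptr=8 lookahead=( remaining=[( ( id ) ) $]
Step 20: shift (. Stack=[E - T / (] ptr=9 lookahead=( remaining=[( id ) ) $]
Step 21: shift (. Stack=[E - T / ( (] ptr=10 lookahead=id remaining=[id ) ) $]
Step 22: shift id. Stack=[E - T / ( ( id] ptr=11 lookahead=) remaining=[) ) $]
Step 23: reduce F->id. Stack=[E - T / ( ( F] ptr=11 lookahead=) remaining=[) ) $]
Step 24: reduce T->F. Stack=[E - T / ( ( T] ptr=11 lookahead=) remaining=[) ) $]
Step 25: reduce E->T. Stack=[E - T / ( ( E] ptr=11 lookahead=) remaining=[) ) $]
Step 26: shift ). Stack=[E - T / ( ( E )] ptr=12 lookahead=) remaining=[) $]
Step 27: reduce F->( E ). Stack=[E - T / ( F] ptr=12 lookahead=) remaining=[) $]
Step 28: reduce T->F. Stack=[E - T / ( T] ptr=12 lookahead=) remaining=[) $]
Step 29: reduce E->T. Stack=[E - T / ( E] ptr=12 lookahead=) remaining=[) $]
Step 30: shift ). Stack=[E - T / ( E )] ptr=13 lookahead=$ remaining=[$]
Step 31: reduce F->( E ). Stack=[E - T / F] ptr=13 lookahead=$ remaining=[$]
Step 32: reduce T->T / F. Stack=[E - T] ptr=13 lookahead=$ remaining=[$]
Step 33: reduce E->E - T. Stack=[E] ptr=13 lookahead=$ remaining=[$]
Step 34: accept. Stack=[E] ptr=13 lookahead=$ remaining=[$]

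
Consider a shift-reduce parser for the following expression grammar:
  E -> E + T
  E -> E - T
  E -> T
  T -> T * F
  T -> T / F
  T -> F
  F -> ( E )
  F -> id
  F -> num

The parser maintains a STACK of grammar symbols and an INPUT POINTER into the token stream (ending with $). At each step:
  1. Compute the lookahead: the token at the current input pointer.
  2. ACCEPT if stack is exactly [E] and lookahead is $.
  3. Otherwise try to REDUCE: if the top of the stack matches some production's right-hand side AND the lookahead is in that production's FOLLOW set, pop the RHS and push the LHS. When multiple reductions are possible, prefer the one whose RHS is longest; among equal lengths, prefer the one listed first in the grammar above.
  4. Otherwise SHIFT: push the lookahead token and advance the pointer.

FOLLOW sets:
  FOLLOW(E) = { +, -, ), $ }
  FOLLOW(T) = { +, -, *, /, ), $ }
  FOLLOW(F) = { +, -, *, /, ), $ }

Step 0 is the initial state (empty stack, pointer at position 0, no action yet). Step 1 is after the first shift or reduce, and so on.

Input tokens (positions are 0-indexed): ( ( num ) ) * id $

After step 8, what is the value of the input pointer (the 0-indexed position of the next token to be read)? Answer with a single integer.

Step 1: shift (. Stack=[(] ptr=1 lookahead=( remaining=[( num ) ) * id $]
Step 2: shift (. Stack=[( (] ptr=2 lookahead=num remaining=[num ) ) * id $]
Step 3: shift num. Stack=[( ( num] ptr=3 lookahead=) remaining=[) ) * id $]
Step 4: reduce F->num. Stack=[( ( F] ptr=3 lookahead=) remaining=[) ) * id $]
Step 5: reduce T->F. Stack=[( ( T] ptr=3 lookahead=) remaining=[) ) * id $]
Step 6: reduce E->T. Stack=[( ( E] ptr=3 lookahead=) remaining=[) ) * id $]
Step 7: shift ). Stack=[( ( E )] ptr=4 lookahead=) remaining=[) * id $]
Step 8: reduce F->( E ). Stack=[( F] ptr=4 lookahead=) remaining=[) * id $]

Answer: 4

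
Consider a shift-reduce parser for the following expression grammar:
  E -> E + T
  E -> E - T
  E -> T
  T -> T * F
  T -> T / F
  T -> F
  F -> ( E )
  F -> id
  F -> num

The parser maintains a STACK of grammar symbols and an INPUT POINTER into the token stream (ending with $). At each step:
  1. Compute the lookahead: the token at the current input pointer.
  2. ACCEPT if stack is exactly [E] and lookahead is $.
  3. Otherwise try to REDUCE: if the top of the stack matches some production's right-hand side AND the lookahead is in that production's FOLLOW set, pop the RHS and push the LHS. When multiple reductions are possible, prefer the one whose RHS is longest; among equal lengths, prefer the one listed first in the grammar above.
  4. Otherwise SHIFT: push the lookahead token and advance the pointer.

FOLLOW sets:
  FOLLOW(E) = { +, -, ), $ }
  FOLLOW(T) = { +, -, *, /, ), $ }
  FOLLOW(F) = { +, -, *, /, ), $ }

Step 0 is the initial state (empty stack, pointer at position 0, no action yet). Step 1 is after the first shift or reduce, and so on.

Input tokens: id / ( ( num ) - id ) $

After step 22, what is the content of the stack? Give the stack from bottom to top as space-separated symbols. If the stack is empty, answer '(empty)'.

Answer: T

Derivation:
Step 1: shift id. Stack=[id] ptr=1 lookahead=/ remaining=[/ ( ( num ) - id ) $]
Step 2: reduce F->id. Stack=[F] ptr=1 lookahead=/ remaining=[/ ( ( num ) - id ) $]
Step 3: reduce T->F. Stack=[T] ptr=1 lookahead=/ remaining=[/ ( ( num ) - id ) $]
Step 4: shift /. Stack=[T /] ptr=2 lookahead=( remaining=[( ( num ) - id ) $]
Step 5: shift (. Stack=[T / (] ptr=3 lookahead=( remaining=[( num ) - id ) $]
Step 6: shift (. Stack=[T / ( (] ptr=4 lookahead=num remaining=[num ) - id ) $]
Step 7: shift num. Stack=[T / ( ( num] ptr=5 lookahead=) remaining=[) - id ) $]
Step 8: reduce F->num. Stack=[T / ( ( F] ptr=5 lookahead=) remaining=[) - id ) $]
Step 9: reduce T->F. Stack=[T / ( ( T] ptr=5 lookahead=) remaining=[) - id ) $]
Step 10: reduce E->T. Stack=[T / ( ( E] ptr=5 lookahead=) remaining=[) - id ) $]
Step 11: shift ). Stack=[T / ( ( E )] ptr=6 lookahead=- remaining=[- id ) $]
Step 12: reduce F->( E ). Stack=[T / ( F] ptr=6 lookahead=- remaining=[- id ) $]
Step 13: reduce T->F. Stack=[T / ( T] ptr=6 lookahead=- remaining=[- id ) $]
Step 14: reduce E->T. Stack=[T / ( E] ptr=6 lookahead=- remaining=[- id ) $]
Step 15: shift -. Stack=[T / ( E -] ptr=7 lookahead=id remaining=[id ) $]
Step 16: shift id. Stack=[T / ( E - id] ptr=8 lookahead=) remaining=[) $]
Step 17: reduce F->id. Stack=[T / ( E - F] ptr=8 lookahead=) remaining=[) $]
Step 18: reduce T->F. Stack=[T / ( E - T] ptr=8 lookahead=) remaining=[) $]
Step 19: reduce E->E - T. Stack=[T / ( E] ptr=8 lookahead=) remaining=[) $]
Step 20: shift ). Stack=[T / ( E )] ptr=9 lookahead=$ remaining=[$]
Step 21: reduce F->( E ). Stack=[T / F] ptr=9 lookahead=$ remaining=[$]
Step 22: reduce T->T / F. Stack=[T] ptr=9 lookahead=$ remaining=[$]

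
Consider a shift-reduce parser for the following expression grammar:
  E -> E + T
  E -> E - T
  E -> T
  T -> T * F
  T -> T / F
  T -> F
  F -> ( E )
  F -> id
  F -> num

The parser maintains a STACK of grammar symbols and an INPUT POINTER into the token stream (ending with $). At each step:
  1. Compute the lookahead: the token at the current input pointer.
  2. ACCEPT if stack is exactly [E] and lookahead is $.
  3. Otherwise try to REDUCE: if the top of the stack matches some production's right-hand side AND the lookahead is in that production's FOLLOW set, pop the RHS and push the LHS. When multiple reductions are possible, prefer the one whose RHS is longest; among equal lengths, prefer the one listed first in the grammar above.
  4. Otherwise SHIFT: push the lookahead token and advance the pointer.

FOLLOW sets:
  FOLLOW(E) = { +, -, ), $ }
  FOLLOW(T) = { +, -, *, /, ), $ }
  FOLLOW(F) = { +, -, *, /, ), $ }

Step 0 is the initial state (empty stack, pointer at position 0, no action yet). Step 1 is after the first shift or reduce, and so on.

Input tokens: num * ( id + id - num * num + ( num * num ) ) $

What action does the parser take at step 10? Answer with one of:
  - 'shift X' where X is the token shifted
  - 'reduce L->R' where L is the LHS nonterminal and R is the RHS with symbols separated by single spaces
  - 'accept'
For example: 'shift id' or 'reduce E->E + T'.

Answer: shift +

Derivation:
Step 1: shift num. Stack=[num] ptr=1 lookahead=* remaining=[* ( id + id - num * num + ( num * num ) ) $]
Step 2: reduce F->num. Stack=[F] ptr=1 lookahead=* remaining=[* ( id + id - num * num + ( num * num ) ) $]
Step 3: reduce T->F. Stack=[T] ptr=1 lookahead=* remaining=[* ( id + id - num * num + ( num * num ) ) $]
Step 4: shift *. Stack=[T *] ptr=2 lookahead=( remaining=[( id + id - num * num + ( num * num ) ) $]
Step 5: shift (. Stack=[T * (] ptr=3 lookahead=id remaining=[id + id - num * num + ( num * num ) ) $]
Step 6: shift id. Stack=[T * ( id] ptr=4 lookahead=+ remaining=[+ id - num * num + ( num * num ) ) $]
Step 7: reduce F->id. Stack=[T * ( F] ptr=4 lookahead=+ remaining=[+ id - num * num + ( num * num ) ) $]
Step 8: reduce T->F. Stack=[T * ( T] ptr=4 lookahead=+ remaining=[+ id - num * num + ( num * num ) ) $]
Step 9: reduce E->T. Stack=[T * ( E] ptr=4 lookahead=+ remaining=[+ id - num * num + ( num * num ) ) $]
Step 10: shift +. Stack=[T * ( E +] ptr=5 lookahead=id remaining=[id - num * num + ( num * num ) ) $]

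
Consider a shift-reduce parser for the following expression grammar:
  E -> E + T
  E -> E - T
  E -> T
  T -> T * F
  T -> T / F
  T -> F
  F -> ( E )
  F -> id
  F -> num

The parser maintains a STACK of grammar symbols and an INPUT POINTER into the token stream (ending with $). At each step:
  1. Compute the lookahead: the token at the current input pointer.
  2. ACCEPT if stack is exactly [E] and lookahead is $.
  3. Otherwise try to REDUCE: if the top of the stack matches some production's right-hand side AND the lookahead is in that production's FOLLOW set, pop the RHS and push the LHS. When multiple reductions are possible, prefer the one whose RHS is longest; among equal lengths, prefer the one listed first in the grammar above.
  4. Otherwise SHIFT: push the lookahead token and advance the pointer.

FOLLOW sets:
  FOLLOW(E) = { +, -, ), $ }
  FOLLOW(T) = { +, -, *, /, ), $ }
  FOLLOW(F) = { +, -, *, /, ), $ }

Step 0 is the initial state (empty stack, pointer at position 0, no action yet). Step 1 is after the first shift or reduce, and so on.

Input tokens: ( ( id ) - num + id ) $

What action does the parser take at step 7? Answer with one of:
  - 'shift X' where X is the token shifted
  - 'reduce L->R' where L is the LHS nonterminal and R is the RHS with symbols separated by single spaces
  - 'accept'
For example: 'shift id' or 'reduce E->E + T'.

Answer: shift )

Derivation:
Step 1: shift (. Stack=[(] ptr=1 lookahead=( remaining=[( id ) - num + id ) $]
Step 2: shift (. Stack=[( (] ptr=2 lookahead=id remaining=[id ) - num + id ) $]
Step 3: shift id. Stack=[( ( id] ptr=3 lookahead=) remaining=[) - num + id ) $]
Step 4: reduce F->id. Stack=[( ( F] ptr=3 lookahead=) remaining=[) - num + id ) $]
Step 5: reduce T->F. Stack=[( ( T] ptr=3 lookahead=) remaining=[) - num + id ) $]
Step 6: reduce E->T. Stack=[( ( E] ptr=3 lookahead=) remaining=[) - num + id ) $]
Step 7: shift ). Stack=[( ( E )] ptr=4 lookahead=- remaining=[- num + id ) $]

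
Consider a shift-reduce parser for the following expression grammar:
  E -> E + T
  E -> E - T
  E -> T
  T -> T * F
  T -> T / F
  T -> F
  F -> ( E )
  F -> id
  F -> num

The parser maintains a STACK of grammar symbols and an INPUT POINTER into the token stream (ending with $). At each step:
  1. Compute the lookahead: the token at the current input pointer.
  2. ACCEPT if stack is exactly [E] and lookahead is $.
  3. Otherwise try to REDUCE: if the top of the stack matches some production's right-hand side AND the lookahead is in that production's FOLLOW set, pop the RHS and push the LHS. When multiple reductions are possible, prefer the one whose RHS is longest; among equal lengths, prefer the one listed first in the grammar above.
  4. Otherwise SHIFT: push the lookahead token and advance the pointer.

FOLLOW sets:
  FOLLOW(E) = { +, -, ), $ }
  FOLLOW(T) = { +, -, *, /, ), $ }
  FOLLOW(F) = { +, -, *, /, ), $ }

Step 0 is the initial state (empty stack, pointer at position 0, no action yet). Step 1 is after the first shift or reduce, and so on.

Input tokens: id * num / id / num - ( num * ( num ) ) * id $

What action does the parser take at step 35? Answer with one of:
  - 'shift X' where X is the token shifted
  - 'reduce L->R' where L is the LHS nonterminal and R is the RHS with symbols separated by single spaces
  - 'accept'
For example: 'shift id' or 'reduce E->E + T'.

Step 1: shift id. Stack=[id] ptr=1 lookahead=* remaining=[* num / id / num - ( num * ( num ) ) * id $]
Step 2: reduce F->id. Stack=[F] ptr=1 lookahead=* remaining=[* num / id / num - ( num * ( num ) ) * id $]
Step 3: reduce T->F. Stack=[T] ptr=1 lookahead=* remaining=[* num / id / num - ( num * ( num ) ) * id $]
Step 4: shift *. Stack=[T *] ptr=2 lookahead=num remaining=[num / id / num - ( num * ( num ) ) * id $]
Step 5: shift num. Stack=[T * num] ptr=3 lookahead=/ remaining=[/ id / num - ( num * ( num ) ) * id $]
Step 6: reduce F->num. Stack=[T * F] ptr=3 lookahead=/ remaining=[/ id / num - ( num * ( num ) ) * id $]
Step 7: reduce T->T * F. Stack=[T] ptr=3 lookahead=/ remaining=[/ id / num - ( num * ( num ) ) * id $]
Step 8: shift /. Stack=[T /] ptr=4 lookahead=id remaining=[id / num - ( num * ( num ) ) * id $]
Step 9: shift id. Stack=[T / id] ptr=5 lookahead=/ remaining=[/ num - ( num * ( num ) ) * id $]
Step 10: reduce F->id. Stack=[T / F] ptr=5 lookahead=/ remaining=[/ num - ( num * ( num ) ) * id $]
Step 11: reduce T->T / F. Stack=[T] ptr=5 lookahead=/ remaining=[/ num - ( num * ( num ) ) * id $]
Step 12: shift /. Stack=[T /] ptr=6 lookahead=num remaining=[num - ( num * ( num ) ) * id $]
Step 13: shift num. Stack=[T / num] ptr=7 lookahead=- remaining=[- ( num * ( num ) ) * id $]
Step 14: reduce F->num. Stack=[T / F] ptr=7 lookahead=- remaining=[- ( num * ( num ) ) * id $]
Step 15: reduce T->T / F. Stack=[T] ptr=7 lookahead=- remaining=[- ( num * ( num ) ) * id $]
Step 16: reduce E->T. Stack=[E] ptr=7 lookahead=- remaining=[- ( num * ( num ) ) * id $]
Step 17: shift -. Stack=[E -] ptr=8 lookahead=( remaining=[( num * ( num ) ) * id $]
Step 18: shift (. Stack=[E - (] ptr=9 lookahead=num remaining=[num * ( num ) ) * id $]
Step 19: shift num. Stack=[E - ( num] ptr=10 lookahead=* remaining=[* ( num ) ) * id $]
Step 20: reduce F->num. Stack=[E - ( F] ptr=10 lookahead=* remaining=[* ( num ) ) * id $]
Step 21: reduce T->F. Stack=[E - ( T] ptr=10 lookahead=* remaining=[* ( num ) ) * id $]
Step 22: shift *. Stack=[E - ( T *] ptr=11 lookahead=( remaining=[( num ) ) * id $]
Step 23: shift (. Stack=[E - ( T * (] ptr=12 lookahead=num remaining=[num ) ) * id $]
Step 24: shift num. Stack=[E - ( T * ( num] ptr=13 lookahead=) remaining=[) ) * id $]
Step 25: reduce F->num. Stack=[E - ( T * ( F] ptr=13 lookahead=) remaining=[) ) * id $]
Step 26: reduce T->F. Stack=[E - ( T * ( T] ptr=13 lookahead=) remaining=[) ) * id $]
Step 27: reduce E->T. Stack=[E - ( T * ( E] ptr=13 lookahead=) remaining=[) ) * id $]
Step 28: shift ). Stack=[E - ( T * ( E )] ptr=14 lookahead=) remaining=[) * id $]
Step 29: reduce F->( E ). Stack=[E - ( T * F] ptr=14 lookahead=) remaining=[) * id $]
Step 30: reduce T->T * F. Stack=[E - ( T] ptr=14 lookahead=) remaining=[) * id $]
Step 31: reduce E->T. Stack=[E - ( E] ptr=14 lookahead=) remaining=[) * id $]
Step 32: shift ). Stack=[E - ( E )] ptr=15 lookahead=* remaining=[* id $]
Step 33: reduce F->( E ). Stack=[E - F] ptr=15 lookahead=* remaining=[* id $]
Step 34: reduce T->F. Stack=[E - T] ptr=15 lookahead=* remaining=[* id $]
Step 35: shift *. Stack=[E - T *] ptr=16 lookahead=id remaining=[id $]

Answer: shift *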